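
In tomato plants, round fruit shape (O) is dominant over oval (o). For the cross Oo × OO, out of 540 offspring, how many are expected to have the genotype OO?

Punnett square for Oo × OO:
Offspring genotypes: 2 OO, 2 Oo
Total offspring: 4
Count with target: 2
Probability: 2/4 = 1/2
Expected count = 1/2 × 540 = 270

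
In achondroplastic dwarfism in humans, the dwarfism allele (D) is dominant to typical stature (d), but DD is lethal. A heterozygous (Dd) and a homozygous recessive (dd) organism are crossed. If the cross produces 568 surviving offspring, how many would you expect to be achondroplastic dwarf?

Cross: Dd × dd
Punnett square offspring (before lethality): 2 Dd, 2 dd
No DD offspring are produced in this cross.
achondroplastic dwarf: 2 out of 4 → fraction 1/2
Expected count = 1/2 × 568 = 284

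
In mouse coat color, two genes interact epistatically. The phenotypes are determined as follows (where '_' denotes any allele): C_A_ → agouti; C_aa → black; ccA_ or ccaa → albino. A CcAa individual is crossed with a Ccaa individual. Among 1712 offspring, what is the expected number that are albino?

Cross: CcAa × Ccaa — consider each gene separately:
C gene: Cc × Cc → 1 CC, 2 Cc, 1 cc → 3 C_ : 1 cc (out of 4)
A gene: Aa × aa → 2 Aa, 2 aa → 2 A_ : 2 aa (out of 4)
Genotype classes (out of 4 × 4 = 16): C_A_ = 3×2 = 6; C_aa = 3×2 = 6; ccA_ = 1×2 = 2; ccaa = 1×2 = 2
Apply the phenotype rules: C_A_ (6) → agouti; C_aa (6) → black; ccA_ (2) + ccaa (2) → albino
Phenotype counts (out of 16): 6 agouti, 6 black, 4 albino
albino: 4 out of 16 → fraction 1/4
Expected count = 1/4 × 1712 = 428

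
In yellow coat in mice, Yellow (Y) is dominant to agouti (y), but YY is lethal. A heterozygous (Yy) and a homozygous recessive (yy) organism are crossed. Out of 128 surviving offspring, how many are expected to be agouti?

Cross: Yy × yy
Punnett square offspring (before lethality): 2 Yy, 2 yy
No YY offspring are produced in this cross.
agouti: 2 out of 4 → fraction 1/2
Expected count = 1/2 × 128 = 64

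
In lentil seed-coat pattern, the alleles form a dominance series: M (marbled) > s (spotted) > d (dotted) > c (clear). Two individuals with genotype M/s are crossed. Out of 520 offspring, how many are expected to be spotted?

Cross: M/s × M/s
Allele dominance: M > s > d > c
Offspring genotypes: 1 M/M, 2 M/s, 1 s/s
Phenotype counts: 3 marbled, 1 spotted
spotted: 1 out of 4 → fraction 1/4
Expected count = 1/4 × 520 = 130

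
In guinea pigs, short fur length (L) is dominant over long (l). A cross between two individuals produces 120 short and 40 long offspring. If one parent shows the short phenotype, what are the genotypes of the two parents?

Observed offspring: 120 short, 40 long
The observed ratio simplifies to 3:1. Long (ll) offspring appear, so each parent must contribute one l allele. The parent stated to show short carries L, so it is Ll. The other parent is then either Ll or ll: Ll × ll would give a 1:1 split, whereas Ll × Ll gives 3:1 — matching the data. So both parents are heterozygous (Ll × Ll).
Parent genotypes: Ll × Ll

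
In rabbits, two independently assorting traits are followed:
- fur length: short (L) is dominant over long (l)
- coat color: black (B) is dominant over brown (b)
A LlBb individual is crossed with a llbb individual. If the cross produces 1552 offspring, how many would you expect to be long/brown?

Dihybrid cross LlBb × llbb — consider each gene separately:
fur length: Ll × ll → 2 Ll, 2 ll → 2 L_ : 2 ll (out of 4)
coat color: Bb × bb → 2 Bb, 2 bb → 2 B_ : 2 bb (out of 4)
Combine (counts out of 4 × 4 = 16): short/black (L_B_) = 2×2 = 4; short/brown (L_bb) = 2×2 = 4; long/black (llB_) = 2×2 = 4; long/brown (llbb) = 2×2 = 4
Phenotype counts (out of 16): 4 short/black, 4 short/brown, 4 long/black, 4 long/brown
long/brown: 4 out of 16 → fraction 1/4
Expected count = 1/4 × 1552 = 388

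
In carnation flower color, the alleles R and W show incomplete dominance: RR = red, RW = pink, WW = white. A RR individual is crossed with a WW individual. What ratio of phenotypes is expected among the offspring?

Punnett square for RR × WW:
Offspring genotypes: 4 RW
Phenotype counts: 4 pink
Ratio: all pink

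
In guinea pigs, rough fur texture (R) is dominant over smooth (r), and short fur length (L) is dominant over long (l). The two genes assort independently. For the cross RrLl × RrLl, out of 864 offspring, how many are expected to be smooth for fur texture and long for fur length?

Dihybrid cross RrLl × RrLl — consider each gene separately:
fur texture: Rr × Rr → 1 RR, 2 Rr, 1 rr → 3 R_ : 1 rr (out of 4)
fur length: Ll × Ll → 1 LL, 2 Ll, 1 ll → 3 L_ : 1 ll (out of 4)
Looking for: smooth (rr) and long (ll)
P(smooth) = 1/4, P(long) = 1/4
P(both) = 1/4 × 1/4 = 1/16
Expected count = 1/16 × 864 = 54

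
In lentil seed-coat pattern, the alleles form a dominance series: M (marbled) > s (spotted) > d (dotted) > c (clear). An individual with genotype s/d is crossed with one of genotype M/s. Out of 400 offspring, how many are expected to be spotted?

Cross: s/d × M/s
Allele dominance: M > s > d > c
Offspring genotypes: 1 M/s, 1 s/s, 1 M/d, 1 s/d
Phenotype counts: 2 marbled, 2 spotted
spotted: 2 out of 4 → fraction 1/2
Expected count = 1/2 × 400 = 200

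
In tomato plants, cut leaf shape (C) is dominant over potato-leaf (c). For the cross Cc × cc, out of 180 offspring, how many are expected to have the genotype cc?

Punnett square for Cc × cc:
Offspring genotypes: 2 Cc, 2 cc
Total offspring: 4
Count with target: 2
Probability: 2/4 = 1/2
Expected count = 1/2 × 180 = 90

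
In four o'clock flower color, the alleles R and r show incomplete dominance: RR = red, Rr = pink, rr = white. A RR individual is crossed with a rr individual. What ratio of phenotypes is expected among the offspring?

Punnett square for RR × rr:
Offspring genotypes: 4 Rr
Phenotype counts: 4 pink
Ratio: all pink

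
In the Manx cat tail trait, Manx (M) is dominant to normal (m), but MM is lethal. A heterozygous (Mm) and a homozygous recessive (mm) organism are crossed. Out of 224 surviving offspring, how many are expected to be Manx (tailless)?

Cross: Mm × mm
Punnett square offspring (before lethality): 2 Mm, 2 mm
No MM offspring are produced in this cross.
Manx (tailless): 2 out of 4 → fraction 1/2
Expected count = 1/2 × 224 = 112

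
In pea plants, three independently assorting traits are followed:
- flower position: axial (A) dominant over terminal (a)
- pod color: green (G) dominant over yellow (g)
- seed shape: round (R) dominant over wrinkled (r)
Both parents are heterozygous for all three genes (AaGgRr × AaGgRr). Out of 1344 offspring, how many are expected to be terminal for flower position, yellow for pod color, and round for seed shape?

Trihybrid cross: AaGgRr × AaGgRr
Each trait segregates independently with a 3:1 phenotypic ratio, so each gene contributes 3/4 (dominant) or 1/4 (recessive).
Target: terminal (flower position), yellow (pod color), round (seed shape)
Probability = product of independent per-trait probabilities
= 1/4 × 1/4 × 3/4 = 3/64
Expected count = 3/64 × 1344 = 63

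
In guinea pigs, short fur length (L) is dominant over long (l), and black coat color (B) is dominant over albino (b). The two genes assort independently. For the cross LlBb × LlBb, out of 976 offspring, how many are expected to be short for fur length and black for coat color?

Dihybrid cross LlBb × LlBb — consider each gene separately:
fur length: Ll × Ll → 1 LL, 2 Ll, 1 ll → 3 L_ : 1 ll (out of 4)
coat color: Bb × Bb → 1 BB, 2 Bb, 1 bb → 3 B_ : 1 bb (out of 4)
Looking for: short (L_) and black (B_)
P(short) = 3/4, P(black) = 3/4
P(both) = 3/4 × 3/4 = 9/16
Expected count = 9/16 × 976 = 549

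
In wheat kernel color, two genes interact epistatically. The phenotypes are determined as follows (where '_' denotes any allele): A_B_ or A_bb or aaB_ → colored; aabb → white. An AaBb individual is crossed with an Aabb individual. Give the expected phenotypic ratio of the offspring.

Cross: AaBb × Aabb — consider each gene separately:
A gene: Aa × Aa → 1 AA, 2 Aa, 1 aa → 3 A_ : 1 aa (out of 4)
B gene: Bb × bb → 2 Bb, 2 bb → 2 B_ : 2 bb (out of 4)
Genotype classes (out of 4 × 4 = 16): A_B_ = 3×2 = 6; A_bb = 3×2 = 6; aaB_ = 1×2 = 2; aabb = 1×2 = 2
Apply the phenotype rules: A_B_ (6) + A_bb (6) + aaB_ (2) → colored; aabb (2) → white
Phenotype counts (out of 16): 14 colored, 2 white
Ratio: 7 colored : 1 white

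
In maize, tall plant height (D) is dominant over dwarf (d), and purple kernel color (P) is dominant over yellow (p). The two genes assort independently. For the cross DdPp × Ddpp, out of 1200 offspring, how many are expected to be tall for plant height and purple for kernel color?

Dihybrid cross DdPp × Ddpp — consider each gene separately:
plant height: Dd × Dd → 1 DD, 2 Dd, 1 dd → 3 D_ : 1 dd (out of 4)
kernel color: Pp × pp → 2 Pp, 2 pp → 2 P_ : 2 pp (out of 4)
Looking for: tall (D_) and purple (P_)
P(tall) = 3/4, P(purple) = 2/4
P(both) = 3/4 × 2/4 = 6/16 = 3/8
Expected count = 3/8 × 1200 = 450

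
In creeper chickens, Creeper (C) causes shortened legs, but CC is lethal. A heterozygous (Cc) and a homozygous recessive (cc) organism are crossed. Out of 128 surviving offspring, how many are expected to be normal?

Cross: Cc × cc
Punnett square offspring (before lethality): 2 Cc, 2 cc
No CC offspring are produced in this cross.
normal: 2 out of 4 → fraction 1/2
Expected count = 1/2 × 128 = 64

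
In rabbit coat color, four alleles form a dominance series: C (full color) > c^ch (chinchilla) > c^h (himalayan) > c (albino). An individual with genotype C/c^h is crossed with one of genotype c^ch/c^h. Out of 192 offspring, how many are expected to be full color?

Cross: C/c^h × c^ch/c^h
Allele dominance: C > c^ch > c^h > c
Offspring genotypes: 1 C/c^ch, 1 C/c^h, 1 c^ch/c^h, 1 c^h/c^h
Phenotype counts: 2 full color, 1 chinchilla, 1 himalayan
full color: 2 out of 4 → fraction 1/2
Expected count = 1/2 × 192 = 96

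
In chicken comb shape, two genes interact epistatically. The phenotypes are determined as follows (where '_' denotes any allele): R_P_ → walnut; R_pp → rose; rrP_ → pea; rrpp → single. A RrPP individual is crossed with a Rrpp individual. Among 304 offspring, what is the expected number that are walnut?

Cross: RrPP × Rrpp — consider each gene separately:
R gene: Rr × Rr → 1 RR, 2 Rr, 1 rr → 3 R_ : 1 rr (out of 4)
P gene: PP × pp → 4 Pp → 4 P_ (out of 4)
Genotype classes (out of 4 × 4 = 16): R_P_ = 3×4 = 12; rrP_ = 1×4 = 4
Apply the phenotype rules: R_P_ (12) → walnut; rrP_ (4) → pea
Phenotype counts (out of 16): 12 walnut, 4 pea
walnut: 12 out of 16 → fraction 3/4
Expected count = 3/4 × 304 = 228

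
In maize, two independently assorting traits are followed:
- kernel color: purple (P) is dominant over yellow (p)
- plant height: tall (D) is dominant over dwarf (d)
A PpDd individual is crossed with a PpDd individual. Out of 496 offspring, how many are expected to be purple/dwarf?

Dihybrid cross PpDd × PpDd — consider each gene separately:
kernel color: Pp × Pp → 1 PP, 2 Pp, 1 pp → 3 P_ : 1 pp (out of 4)
plant height: Dd × Dd → 1 DD, 2 Dd, 1 dd → 3 D_ : 1 dd (out of 4)
Combine (counts out of 4 × 4 = 16): purple/tall (P_D_) = 3×3 = 9; purple/dwarf (P_dd) = 3×1 = 3; yellow/tall (ppD_) = 1×3 = 3; yellow/dwarf (ppdd) = 1×1 = 1
Phenotype counts (out of 16): 9 purple/tall, 3 purple/dwarf, 3 yellow/tall, 1 yellow/dwarf
purple/dwarf: 3 out of 16 → fraction 3/16
Expected count = 3/16 × 496 = 93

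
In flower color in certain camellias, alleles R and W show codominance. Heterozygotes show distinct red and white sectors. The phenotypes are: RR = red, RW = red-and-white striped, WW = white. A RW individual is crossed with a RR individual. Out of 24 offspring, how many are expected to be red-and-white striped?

Punnett square for RW × RR:
Offspring genotypes: 2 RR, 2 RW
Phenotype counts: 2 red, 2 red-and-white striped
red-and-white striped: 2 out of 4 → fraction 1/2
Expected count = 1/2 × 24 = 12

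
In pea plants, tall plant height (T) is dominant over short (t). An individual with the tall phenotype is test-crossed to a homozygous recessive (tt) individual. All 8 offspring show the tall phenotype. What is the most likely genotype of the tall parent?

Test cross: ? × tt
All offspring are tall.
If the unknown parent were heterozygous (Tt), about half of 8 offspring would be short; none are. The unknown parent is most likely homozygous dominant (TT).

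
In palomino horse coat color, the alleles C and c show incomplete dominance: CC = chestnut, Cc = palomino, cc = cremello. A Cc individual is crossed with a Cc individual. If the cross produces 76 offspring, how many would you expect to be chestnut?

Punnett square for Cc × Cc:
Offspring genotypes: 1 CC, 2 Cc, 1 cc
Phenotype counts: 1 chestnut, 2 palomino, 1 cremello
chestnut: 1 out of 4 → fraction 1/4
Expected count = 1/4 × 76 = 19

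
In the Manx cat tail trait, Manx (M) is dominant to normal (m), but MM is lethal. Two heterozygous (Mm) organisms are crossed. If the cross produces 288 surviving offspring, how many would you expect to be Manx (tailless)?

Cross: Mm × Mm
Punnett square offspring (before lethality): 1 MM, 2 Mm, 1 mm
The MM genotype is lethal (embryos die); surviving offspring: 2 Mm, 1 mm
Manx (tailless): 2 out of 3 → fraction 2/3
Expected count = 2/3 × 288 = 192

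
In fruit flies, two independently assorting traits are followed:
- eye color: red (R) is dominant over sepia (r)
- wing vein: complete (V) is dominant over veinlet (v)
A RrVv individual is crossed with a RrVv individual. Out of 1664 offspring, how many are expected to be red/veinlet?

Dihybrid cross RrVv × RrVv — consider each gene separately:
eye color: Rr × Rr → 1 RR, 2 Rr, 1 rr → 3 R_ : 1 rr (out of 4)
wing vein: Vv × Vv → 1 VV, 2 Vv, 1 vv → 3 V_ : 1 vv (out of 4)
Combine (counts out of 4 × 4 = 16): red/complete (R_V_) = 3×3 = 9; red/veinlet (R_vv) = 3×1 = 3; sepia/complete (rrV_) = 1×3 = 3; sepia/veinlet (rrvv) = 1×1 = 1
Phenotype counts (out of 16): 9 red/complete, 3 red/veinlet, 3 sepia/complete, 1 sepia/veinlet
red/veinlet: 3 out of 16 → fraction 3/16
Expected count = 3/16 × 1664 = 312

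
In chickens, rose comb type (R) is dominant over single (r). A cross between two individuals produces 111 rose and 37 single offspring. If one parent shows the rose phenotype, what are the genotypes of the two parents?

Observed offspring: 111 rose, 37 single
The observed ratio simplifies to 3:1. Single (rr) offspring appear, so each parent must contribute one r allele. The parent stated to show rose carries R, so it is Rr. The other parent is then either Rr or rr: Rr × rr would give a 1:1 split, whereas Rr × Rr gives 3:1 — matching the data. So both parents are heterozygous (Rr × Rr).
Parent genotypes: Rr × Rr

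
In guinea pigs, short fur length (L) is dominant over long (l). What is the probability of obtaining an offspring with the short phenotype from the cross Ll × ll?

Punnett square for Ll × ll:
Offspring genotypes: 2 Ll, 2 ll
Total offspring: 4
Count with target: 2
Probability: 2/4 = 1/2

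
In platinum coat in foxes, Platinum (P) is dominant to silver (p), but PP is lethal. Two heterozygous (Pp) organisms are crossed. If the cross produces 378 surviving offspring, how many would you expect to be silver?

Cross: Pp × Pp
Punnett square offspring (before lethality): 1 PP, 2 Pp, 1 pp
The PP genotype is lethal (embryos die); surviving offspring: 2 Pp, 1 pp
silver: 1 out of 3 → fraction 1/3
Expected count = 1/3 × 378 = 126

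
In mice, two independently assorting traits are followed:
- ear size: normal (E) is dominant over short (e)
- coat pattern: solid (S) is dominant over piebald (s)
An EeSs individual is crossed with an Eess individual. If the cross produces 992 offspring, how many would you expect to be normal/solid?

Dihybrid cross EeSs × Eess — consider each gene separately:
ear size: Ee × Ee → 1 EE, 2 Ee, 1 ee → 3 E_ : 1 ee (out of 4)
coat pattern: Ss × ss → 2 Ss, 2 ss → 2 S_ : 2 ss (out of 4)
Combine (counts out of 4 × 4 = 16): normal/solid (E_S_) = 3×2 = 6; normal/piebald (E_ss) = 3×2 = 6; short/solid (eeS_) = 1×2 = 2; short/piebald (eess) = 1×2 = 2
Phenotype counts (out of 16): 6 normal/solid, 6 normal/piebald, 2 short/solid, 2 short/piebald
normal/solid: 6 out of 16 → fraction 3/8
Expected count = 3/8 × 992 = 372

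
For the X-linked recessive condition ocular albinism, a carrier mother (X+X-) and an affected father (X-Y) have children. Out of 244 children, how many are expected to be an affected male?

Cross: X+X- × X-Y
Offspring: 1 X+X-, 1 X+Y, 1 X-X-, 1 X-Y
Probability of an affected male: 1/4
Expected count = 1/4 × 244 = 61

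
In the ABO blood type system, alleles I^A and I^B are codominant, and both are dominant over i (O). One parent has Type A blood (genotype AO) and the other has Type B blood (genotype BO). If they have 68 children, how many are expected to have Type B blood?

Cross: AO × BO
Possible offspring genotypes: 1 AB, 1 AO, 1 BO, 1 OO
Blood type counts: 1 Type AB, 1 Type A, 1 Type B, 1 Type O
Probability of Type B: 1/4
Expected count = 1/4 × 68 = 17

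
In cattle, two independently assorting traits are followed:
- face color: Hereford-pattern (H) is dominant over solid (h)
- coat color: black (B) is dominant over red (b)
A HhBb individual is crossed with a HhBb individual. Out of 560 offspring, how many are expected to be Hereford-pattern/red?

Dihybrid cross HhBb × HhBb — consider each gene separately:
face color: Hh × Hh → 1 HH, 2 Hh, 1 hh → 3 H_ : 1 hh (out of 4)
coat color: Bb × Bb → 1 BB, 2 Bb, 1 bb → 3 B_ : 1 bb (out of 4)
Combine (counts out of 4 × 4 = 16): Hereford-pattern/black (H_B_) = 3×3 = 9; Hereford-pattern/red (H_bb) = 3×1 = 3; solid/black (hhB_) = 1×3 = 3; solid/red (hhbb) = 1×1 = 1
Phenotype counts (out of 16): 9 Hereford-pattern/black, 3 Hereford-pattern/red, 3 solid/black, 1 solid/red
Hereford-pattern/red: 3 out of 16 → fraction 3/16
Expected count = 3/16 × 560 = 105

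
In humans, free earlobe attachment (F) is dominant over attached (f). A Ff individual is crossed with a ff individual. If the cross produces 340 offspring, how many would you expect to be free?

Punnett square for Ff × ff:
Offspring genotypes: 2 Ff, 2 ff
free: 2, attached: 2
free: 2 out of 4 → fraction 1/2
Expected count = 1/2 × 340 = 170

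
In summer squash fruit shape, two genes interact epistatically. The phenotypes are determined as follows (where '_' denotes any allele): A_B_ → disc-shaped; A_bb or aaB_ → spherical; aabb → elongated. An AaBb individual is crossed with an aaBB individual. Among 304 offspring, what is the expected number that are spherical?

Cross: AaBb × aaBB — consider each gene separately:
A gene: Aa × aa → 2 Aa, 2 aa → 2 A_ : 2 aa (out of 4)
B gene: Bb × BB → 2 BB, 2 Bb → 4 B_ (out of 4)
Genotype classes (out of 4 × 4 = 16): A_B_ = 2×4 = 8; aaB_ = 2×4 = 8
Apply the phenotype rules: A_B_ (8) → disc-shaped; aaB_ (8) → spherical
Phenotype counts (out of 16): 8 disc-shaped, 8 spherical
spherical: 8 out of 16 → fraction 1/2
Expected count = 1/2 × 304 = 152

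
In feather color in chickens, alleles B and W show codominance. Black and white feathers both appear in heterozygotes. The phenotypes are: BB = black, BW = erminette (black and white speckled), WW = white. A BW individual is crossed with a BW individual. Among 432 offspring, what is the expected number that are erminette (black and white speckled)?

Punnett square for BW × BW:
Offspring genotypes: 1 BB, 2 BW, 1 WW
Phenotype counts: 1 black, 2 erminette (black and white speckled), 1 white
erminette (black and white speckled): 2 out of 4 → fraction 1/2
Expected count = 1/2 × 432 = 216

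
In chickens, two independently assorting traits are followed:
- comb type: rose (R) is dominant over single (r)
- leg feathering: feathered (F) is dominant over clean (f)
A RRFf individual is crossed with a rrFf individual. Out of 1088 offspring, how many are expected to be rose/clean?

Dihybrid cross RRFf × rrFf — consider each gene separately:
comb type: RR × rr → 4 Rr → 4 R_ (out of 4)
leg feathering: Ff × Ff → 1 FF, 2 Ff, 1 ff → 3 F_ : 1 ff (out of 4)
Combine (counts out of 4 × 4 = 16): rose/feathered (R_F_) = 4×3 = 12; rose/clean (R_ff) = 4×1 = 4
Phenotype counts (out of 16): 12 rose/feathered, 4 rose/clean
rose/clean: 4 out of 16 → fraction 1/4
Expected count = 1/4 × 1088 = 272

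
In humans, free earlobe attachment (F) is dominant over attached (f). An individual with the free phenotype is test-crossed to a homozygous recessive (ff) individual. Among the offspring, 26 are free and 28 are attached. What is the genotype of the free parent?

Test cross: ? × ff
Offspring: 26 free, 28 attached — approximately 1:1.
A 1:1 ratio in a test cross indicates the unknown parent is heterozygous (Ff).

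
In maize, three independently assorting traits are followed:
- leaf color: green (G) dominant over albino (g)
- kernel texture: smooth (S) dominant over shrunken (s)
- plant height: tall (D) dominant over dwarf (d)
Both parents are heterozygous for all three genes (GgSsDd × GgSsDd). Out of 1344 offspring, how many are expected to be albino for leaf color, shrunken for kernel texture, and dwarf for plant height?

Trihybrid cross: GgSsDd × GgSsDd
Each trait segregates independently with a 3:1 phenotypic ratio, so each gene contributes 3/4 (dominant) or 1/4 (recessive).
Target: albino (leaf color), shrunken (kernel texture), dwarf (plant height)
Probability = product of independent per-trait probabilities
= 1/4 × 1/4 × 1/4 = 1/64
Expected count = 1/64 × 1344 = 21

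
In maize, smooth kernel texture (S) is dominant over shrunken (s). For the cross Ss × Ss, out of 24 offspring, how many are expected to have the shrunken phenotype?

Punnett square for Ss × Ss:
Offspring genotypes: 1 SS, 2 Ss, 1 ss
Total offspring: 4
Count with target: 1
Probability: 1/4
Expected count = 1/4 × 24 = 6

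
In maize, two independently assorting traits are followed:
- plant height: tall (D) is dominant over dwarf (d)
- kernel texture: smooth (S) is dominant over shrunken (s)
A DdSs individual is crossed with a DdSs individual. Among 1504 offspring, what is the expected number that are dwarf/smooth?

Dihybrid cross DdSs × DdSs — consider each gene separately:
plant height: Dd × Dd → 1 DD, 2 Dd, 1 dd → 3 D_ : 1 dd (out of 4)
kernel texture: Ss × Ss → 1 SS, 2 Ss, 1 ss → 3 S_ : 1 ss (out of 4)
Combine (counts out of 4 × 4 = 16): tall/smooth (D_S_) = 3×3 = 9; tall/shrunken (D_ss) = 3×1 = 3; dwarf/smooth (ddS_) = 1×3 = 3; dwarf/shrunken (ddss) = 1×1 = 1
Phenotype counts (out of 16): 9 tall/smooth, 3 tall/shrunken, 3 dwarf/smooth, 1 dwarf/shrunken
dwarf/smooth: 3 out of 16 → fraction 3/16
Expected count = 3/16 × 1504 = 282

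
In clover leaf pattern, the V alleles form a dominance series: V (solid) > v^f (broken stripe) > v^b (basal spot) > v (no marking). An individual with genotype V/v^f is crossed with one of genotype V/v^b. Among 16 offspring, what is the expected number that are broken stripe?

Cross: V/v^f × V/v^b
Allele dominance: V > v^f > v^b > v
Offspring genotypes: 1 V/V, 1 V/v^b, 1 V/v^f, 1 v^f/v^b
Phenotype counts: 3 solid, 1 broken stripe
broken stripe: 1 out of 4 → fraction 1/4
Expected count = 1/4 × 16 = 4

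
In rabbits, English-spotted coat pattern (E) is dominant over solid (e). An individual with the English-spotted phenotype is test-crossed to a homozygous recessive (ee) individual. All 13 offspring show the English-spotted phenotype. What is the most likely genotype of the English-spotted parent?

Test cross: ? × ee
All offspring are English-spotted.
If the unknown parent were heterozygous (Ee), about half of 13 offspring would be solid; none are. The unknown parent is most likely homozygous dominant (EE).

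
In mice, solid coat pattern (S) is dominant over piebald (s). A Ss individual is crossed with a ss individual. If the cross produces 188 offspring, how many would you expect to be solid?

Punnett square for Ss × ss:
Offspring genotypes: 2 Ss, 2 ss
solid: 2, piebald: 2
solid: 2 out of 4 → fraction 1/2
Expected count = 1/2 × 188 = 94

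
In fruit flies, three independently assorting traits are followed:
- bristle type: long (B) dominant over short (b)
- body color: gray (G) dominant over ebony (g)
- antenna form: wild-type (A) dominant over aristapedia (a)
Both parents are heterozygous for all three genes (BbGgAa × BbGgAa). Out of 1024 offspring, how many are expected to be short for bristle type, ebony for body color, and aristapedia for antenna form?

Trihybrid cross: BbGgAa × BbGgAa
Each trait segregates independently with a 3:1 phenotypic ratio, so each gene contributes 3/4 (dominant) or 1/4 (recessive).
Target: short (bristle type), ebony (body color), aristapedia (antenna form)
Probability = product of independent per-trait probabilities
= 1/4 × 1/4 × 1/4 = 1/64
Expected count = 1/64 × 1024 = 16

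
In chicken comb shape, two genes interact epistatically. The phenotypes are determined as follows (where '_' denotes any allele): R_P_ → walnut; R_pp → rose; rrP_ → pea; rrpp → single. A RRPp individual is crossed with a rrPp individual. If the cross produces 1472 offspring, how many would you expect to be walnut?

Cross: RRPp × rrPp — consider each gene separately:
R gene: RR × rr → 4 Rr → 4 R_ (out of 4)
P gene: Pp × Pp → 1 PP, 2 Pp, 1 pp → 3 P_ : 1 pp (out of 4)
Genotype classes (out of 4 × 4 = 16): R_P_ = 4×3 = 12; R_pp = 4×1 = 4
Apply the phenotype rules: R_P_ (12) → walnut; R_pp (4) → rose
Phenotype counts (out of 16): 12 walnut, 4 rose
walnut: 12 out of 16 → fraction 3/4
Expected count = 3/4 × 1472 = 1104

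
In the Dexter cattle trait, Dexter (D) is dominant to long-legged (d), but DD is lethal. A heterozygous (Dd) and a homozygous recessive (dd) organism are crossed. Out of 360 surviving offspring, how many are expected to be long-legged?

Cross: Dd × dd
Punnett square offspring (before lethality): 2 Dd, 2 dd
No DD offspring are produced in this cross.
long-legged: 2 out of 4 → fraction 1/2
Expected count = 1/2 × 360 = 180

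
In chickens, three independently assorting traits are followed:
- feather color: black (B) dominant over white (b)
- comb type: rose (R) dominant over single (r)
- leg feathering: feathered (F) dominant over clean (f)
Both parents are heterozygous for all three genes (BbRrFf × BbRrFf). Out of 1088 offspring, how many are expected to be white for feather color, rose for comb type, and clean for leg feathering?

Trihybrid cross: BbRrFf × BbRrFf
Each trait segregates independently with a 3:1 phenotypic ratio, so each gene contributes 3/4 (dominant) or 1/4 (recessive).
Target: white (feather color), rose (comb type), clean (leg feathering)
Probability = product of independent per-trait probabilities
= 1/4 × 3/4 × 1/4 = 3/64
Expected count = 3/64 × 1088 = 51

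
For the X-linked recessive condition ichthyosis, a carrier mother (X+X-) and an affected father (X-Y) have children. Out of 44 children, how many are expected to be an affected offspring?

Cross: X+X- × X-Y
Offspring: 1 X+X-, 1 X+Y, 1 X-X-, 1 X-Y
Probability of an affected offspring: 2/4 = 1/2
Expected count = 1/2 × 44 = 22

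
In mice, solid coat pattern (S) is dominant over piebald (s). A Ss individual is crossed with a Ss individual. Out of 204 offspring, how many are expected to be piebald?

Punnett square for Ss × Ss:
Offspring genotypes: 1 SS, 2 Ss, 1 ss
solid: 3, piebald: 1
piebald: 1 out of 4 → fraction 1/4
Expected count = 1/4 × 204 = 51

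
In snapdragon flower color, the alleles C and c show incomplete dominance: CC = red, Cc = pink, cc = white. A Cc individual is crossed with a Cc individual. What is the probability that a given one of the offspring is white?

Punnett square for Cc × Cc:
Offspring genotypes: 1 CC, 2 Cc, 1 cc
Phenotype counts: 1 red, 2 pink, 1 white
white: 1 out of 4
Probability: 1/4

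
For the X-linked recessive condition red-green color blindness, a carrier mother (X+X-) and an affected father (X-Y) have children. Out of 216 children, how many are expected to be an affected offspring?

Cross: X+X- × X-Y
Offspring: 1 X+X-, 1 X+Y, 1 X-X-, 1 X-Y
Probability of an affected offspring: 2/4 = 1/2
Expected count = 1/2 × 216 = 108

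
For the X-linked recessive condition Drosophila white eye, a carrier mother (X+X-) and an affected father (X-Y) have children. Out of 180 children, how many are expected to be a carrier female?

Cross: X+X- × X-Y
Offspring: 1 X+X-, 1 X+Y, 1 X-X-, 1 X-Y
Probability of a carrier female: 1/4
Expected count = 1/4 × 180 = 45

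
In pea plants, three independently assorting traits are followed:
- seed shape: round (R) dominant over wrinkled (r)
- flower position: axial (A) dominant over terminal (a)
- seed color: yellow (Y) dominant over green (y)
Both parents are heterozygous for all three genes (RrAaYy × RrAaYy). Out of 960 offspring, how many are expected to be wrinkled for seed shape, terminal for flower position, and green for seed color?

Trihybrid cross: RrAaYy × RrAaYy
Each trait segregates independently with a 3:1 phenotypic ratio, so each gene contributes 3/4 (dominant) or 1/4 (recessive).
Target: wrinkled (seed shape), terminal (flower position), green (seed color)
Probability = product of independent per-trait probabilities
= 1/4 × 1/4 × 1/4 = 1/64
Expected count = 1/64 × 960 = 15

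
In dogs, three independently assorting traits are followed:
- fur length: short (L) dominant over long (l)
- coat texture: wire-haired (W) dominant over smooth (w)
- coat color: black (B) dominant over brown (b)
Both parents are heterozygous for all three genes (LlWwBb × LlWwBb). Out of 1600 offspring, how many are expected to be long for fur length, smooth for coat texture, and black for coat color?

Trihybrid cross: LlWwBb × LlWwBb
Each trait segregates independently with a 3:1 phenotypic ratio, so each gene contributes 3/4 (dominant) or 1/4 (recessive).
Target: long (fur length), smooth (coat texture), black (coat color)
Probability = product of independent per-trait probabilities
= 1/4 × 1/4 × 3/4 = 3/64
Expected count = 3/64 × 1600 = 75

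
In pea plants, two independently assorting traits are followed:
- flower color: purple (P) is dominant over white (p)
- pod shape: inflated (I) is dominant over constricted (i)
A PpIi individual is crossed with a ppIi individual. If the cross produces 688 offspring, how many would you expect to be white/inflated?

Dihybrid cross PpIi × ppIi — consider each gene separately:
flower color: Pp × pp → 2 Pp, 2 pp → 2 P_ : 2 pp (out of 4)
pod shape: Ii × Ii → 1 II, 2 Ii, 1 ii → 3 I_ : 1 ii (out of 4)
Combine (counts out of 4 × 4 = 16): purple/inflated (P_I_) = 2×3 = 6; purple/constricted (P_ii) = 2×1 = 2; white/inflated (ppI_) = 2×3 = 6; white/constricted (ppii) = 2×1 = 2
Phenotype counts (out of 16): 6 purple/inflated, 2 purple/constricted, 6 white/inflated, 2 white/constricted
white/inflated: 6 out of 16 → fraction 3/8
Expected count = 3/8 × 688 = 258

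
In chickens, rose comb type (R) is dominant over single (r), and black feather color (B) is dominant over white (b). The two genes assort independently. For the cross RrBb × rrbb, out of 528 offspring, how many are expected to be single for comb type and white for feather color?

Dihybrid cross RrBb × rrbb — consider each gene separately:
comb type: Rr × rr → 2 Rr, 2 rr → 2 R_ : 2 rr (out of 4)
feather color: Bb × bb → 2 Bb, 2 bb → 2 B_ : 2 bb (out of 4)
Looking for: single (rr) and white (bb)
P(single) = 2/4, P(white) = 2/4
P(both) = 2/4 × 2/4 = 4/16 = 1/4
Expected count = 1/4 × 528 = 132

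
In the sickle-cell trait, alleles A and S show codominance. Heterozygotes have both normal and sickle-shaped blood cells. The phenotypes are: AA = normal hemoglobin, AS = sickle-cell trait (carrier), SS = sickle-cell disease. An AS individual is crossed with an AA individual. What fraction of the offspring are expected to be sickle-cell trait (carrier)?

Punnett square for AS × AA:
Offspring genotypes: 2 AA, 2 AS
Phenotype counts: 2 normal hemoglobin, 2 sickle-cell trait (carrier)
sickle-cell trait (carrier): 2 out of 4
Probability: 2/4 = 1/2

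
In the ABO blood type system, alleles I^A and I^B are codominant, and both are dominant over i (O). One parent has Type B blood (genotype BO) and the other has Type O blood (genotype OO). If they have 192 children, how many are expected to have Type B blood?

Cross: BO × OO
Possible offspring genotypes: 2 BO, 2 OO
Blood type counts: 2 Type B, 2 Type O
Probability of Type B: 2/4 = 1/2
Expected count = 1/2 × 192 = 96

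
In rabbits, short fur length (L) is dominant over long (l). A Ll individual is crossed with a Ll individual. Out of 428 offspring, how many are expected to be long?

Punnett square for Ll × Ll:
Offspring genotypes: 1 LL, 2 Ll, 1 ll
short: 3, long: 1
long: 1 out of 4 → fraction 1/4
Expected count = 1/4 × 428 = 107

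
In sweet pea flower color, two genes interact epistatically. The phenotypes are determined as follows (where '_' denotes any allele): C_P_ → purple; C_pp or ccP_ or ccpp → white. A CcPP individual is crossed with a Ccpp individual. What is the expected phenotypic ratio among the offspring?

Cross: CcPP × Ccpp — consider each gene separately:
C gene: Cc × Cc → 1 CC, 2 Cc, 1 cc → 3 C_ : 1 cc (out of 4)
P gene: PP × pp → 4 Pp → 4 P_ (out of 4)
Genotype classes (out of 4 × 4 = 16): C_P_ = 3×4 = 12; ccP_ = 1×4 = 4
Apply the phenotype rules: C_P_ (12) → purple; ccP_ (4) → white
Phenotype counts (out of 16): 12 purple, 4 white
Ratio: 3 purple : 1 white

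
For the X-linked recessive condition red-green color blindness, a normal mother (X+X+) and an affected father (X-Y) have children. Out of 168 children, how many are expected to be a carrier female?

Cross: X+X+ × X-Y
Offspring: 2 X+X-, 2 X+Y
Probability of a carrier female: 2/4 = 1/2
Expected count = 1/2 × 168 = 84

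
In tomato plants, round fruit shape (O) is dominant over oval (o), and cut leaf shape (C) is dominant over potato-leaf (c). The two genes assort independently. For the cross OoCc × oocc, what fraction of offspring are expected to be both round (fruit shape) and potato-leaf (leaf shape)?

Dihybrid cross OoCc × oocc — consider each gene separately:
fruit shape: Oo × oo → 2 Oo, 2 oo → 2 O_ : 2 oo (out of 4)
leaf shape: Cc × cc → 2 Cc, 2 cc → 2 C_ : 2 cc (out of 4)
Looking for: round (O_) and potato-leaf (cc)
P(round) = 2/4, P(potato-leaf) = 2/4
P(both) = 2/4 × 2/4 = 4/16 = 1/4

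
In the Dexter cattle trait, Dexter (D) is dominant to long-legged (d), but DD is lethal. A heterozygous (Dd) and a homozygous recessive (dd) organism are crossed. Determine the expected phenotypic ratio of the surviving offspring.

Cross: Dd × dd
Punnett square offspring (before lethality): 2 Dd, 2 dd
No DD offspring are produced in this cross.
Ratio: 1 Dexter (short-legged) : 1 long-legged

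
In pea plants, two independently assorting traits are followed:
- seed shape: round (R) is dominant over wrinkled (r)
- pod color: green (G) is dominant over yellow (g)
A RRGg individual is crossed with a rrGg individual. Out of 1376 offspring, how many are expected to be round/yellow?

Dihybrid cross RRGg × rrGg — consider each gene separately:
seed shape: RR × rr → 4 Rr → 4 R_ (out of 4)
pod color: Gg × Gg → 1 GG, 2 Gg, 1 gg → 3 G_ : 1 gg (out of 4)
Combine (counts out of 4 × 4 = 16): round/green (R_G_) = 4×3 = 12; round/yellow (R_gg) = 4×1 = 4
Phenotype counts (out of 16): 12 round/green, 4 round/yellow
round/yellow: 4 out of 16 → fraction 1/4
Expected count = 1/4 × 1376 = 344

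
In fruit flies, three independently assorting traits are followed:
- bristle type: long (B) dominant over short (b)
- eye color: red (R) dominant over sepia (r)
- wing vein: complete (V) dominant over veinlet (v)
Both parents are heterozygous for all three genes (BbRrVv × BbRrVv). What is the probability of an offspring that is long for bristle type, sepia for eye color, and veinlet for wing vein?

Trihybrid cross: BbRrVv × BbRrVv
Each trait segregates independently with a 3:1 phenotypic ratio, so each gene contributes 3/4 (dominant) or 1/4 (recessive).
Target: long (bristle type), sepia (eye color), veinlet (wing vein)
Probability = product of independent per-trait probabilities
= 3/4 × 1/4 × 1/4 = 3/64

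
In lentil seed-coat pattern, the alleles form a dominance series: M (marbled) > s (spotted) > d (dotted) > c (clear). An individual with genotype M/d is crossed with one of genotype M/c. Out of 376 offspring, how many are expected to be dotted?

Cross: M/d × M/c
Allele dominance: M > s > d > c
Offspring genotypes: 1 M/M, 1 M/c, 1 M/d, 1 d/c
Phenotype counts: 3 marbled, 1 dotted
dotted: 1 out of 4 → fraction 1/4
Expected count = 1/4 × 376 = 94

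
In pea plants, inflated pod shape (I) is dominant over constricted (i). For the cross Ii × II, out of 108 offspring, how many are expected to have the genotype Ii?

Punnett square for Ii × II:
Offspring genotypes: 2 II, 2 Ii
Total offspring: 4
Count with target: 2
Probability: 2/4 = 1/2
Expected count = 1/2 × 108 = 54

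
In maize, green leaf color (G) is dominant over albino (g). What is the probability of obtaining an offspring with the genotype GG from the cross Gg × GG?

Punnett square for Gg × GG:
Offspring genotypes: 2 GG, 2 Gg
Total offspring: 4
Count with target: 2
Probability: 2/4 = 1/2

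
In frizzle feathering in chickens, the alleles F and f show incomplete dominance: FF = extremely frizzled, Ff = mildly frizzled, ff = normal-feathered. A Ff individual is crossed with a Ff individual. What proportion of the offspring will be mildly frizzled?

Punnett square for Ff × Ff:
Offspring genotypes: 1 FF, 2 Ff, 1 ff
Phenotype counts: 1 extremely frizzled, 2 mildly frizzled, 1 normal-feathered
mildly frizzled: 2 out of 4
Probability: 2/4 = 1/2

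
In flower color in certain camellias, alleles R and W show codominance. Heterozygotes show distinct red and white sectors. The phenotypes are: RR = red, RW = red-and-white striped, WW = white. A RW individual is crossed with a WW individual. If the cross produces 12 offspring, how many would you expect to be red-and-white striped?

Punnett square for RW × WW:
Offspring genotypes: 2 RW, 2 WW
Phenotype counts: 2 red-and-white striped, 2 white
red-and-white striped: 2 out of 4 → fraction 1/2
Expected count = 1/2 × 12 = 6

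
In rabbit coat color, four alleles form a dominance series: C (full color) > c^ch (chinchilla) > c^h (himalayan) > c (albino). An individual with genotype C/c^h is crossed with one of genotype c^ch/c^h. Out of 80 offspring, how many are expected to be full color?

Cross: C/c^h × c^ch/c^h
Allele dominance: C > c^ch > c^h > c
Offspring genotypes: 1 C/c^ch, 1 C/c^h, 1 c^ch/c^h, 1 c^h/c^h
Phenotype counts: 2 full color, 1 chinchilla, 1 himalayan
full color: 2 out of 4 → fraction 1/2
Expected count = 1/2 × 80 = 40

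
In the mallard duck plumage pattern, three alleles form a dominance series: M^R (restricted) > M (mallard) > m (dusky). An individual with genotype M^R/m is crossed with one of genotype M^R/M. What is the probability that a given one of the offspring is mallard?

Cross: M^R/m × M^R/M
Allele dominance: M^R > M > m
Offspring genotypes: 1 M^R/M^R, 1 M^R/M, 1 M^R/m, 1 M/m
Phenotype counts: 3 restricted, 1 mallard
mallard: 1 out of 4
Probability: 1/4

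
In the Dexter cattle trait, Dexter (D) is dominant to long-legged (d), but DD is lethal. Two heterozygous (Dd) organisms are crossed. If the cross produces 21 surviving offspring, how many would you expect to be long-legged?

Cross: Dd × Dd
Punnett square offspring (before lethality): 1 DD, 2 Dd, 1 dd
The DD genotype is lethal (embryos die); surviving offspring: 2 Dd, 1 dd
long-legged: 1 out of 3 → fraction 1/3
Expected count = 1/3 × 21 = 7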